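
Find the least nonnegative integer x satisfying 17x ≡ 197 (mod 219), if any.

76

gcd(219, 17) = 1.
1 divides 197, so solutions exist.
By Bézout, 17*(-103) + 219*(8) = 1.
So 17*(-103) ≡ 1 (mod 219); multiply by 197: x ≡ -20291 (mod 219).
Smallest nonnegative: x = -20291 mod 219 = 76.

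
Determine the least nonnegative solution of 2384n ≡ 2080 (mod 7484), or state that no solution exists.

gcd(7484, 2384) = 4  (7484 = 3×2384 + 332, 2384 = 7×332 + 60, 332 = 5×60 + 32, 60 = 1×32 + 28, 32 = 1×28 + 4, 28 = 7×4).
4 divides 2080, so solutions exist.
Back-substituting, 2384×(-248) + 7484×(79) = 4.
So 2384×(-248) ≡ 4 (mod 7484); multiply by 520: n ≡ -128960 (mod 1871).
Smallest nonnegative: n = -128960 mod 1871 = 139.

139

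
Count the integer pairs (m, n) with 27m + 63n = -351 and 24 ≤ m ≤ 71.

7

gcd(63, 27) = 9  (63 = 2·27 + 9, 27 = 3·9).
Back-substituting, 27·(-2) + 63·(1) = 9.
Scale by -39: particular solution (78, -39); reduce m mod 7: (1, -6).
General solution: m = 1 + 7t, n = -6 - 3t for integer t.
24 ≤ 1 + 7t ≤ 71 gives t ∈ [4, 10], which is 7 values.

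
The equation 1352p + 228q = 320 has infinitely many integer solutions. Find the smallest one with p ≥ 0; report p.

gcd(1352, 228) = 4.
4 divides 320, so solutions exist.
By Bézout, 1352*(14) + 228*(-83) = 4.
Scale by 320/4 = 80: (p₀, q₀) = (1120, -6640).
General solution: p = 1120 + 57t, q = -6640 - 338t for integer t.
p ≥ 0: smallest is 1120 mod 57 = 37 (at t = -19), with q = -218.

37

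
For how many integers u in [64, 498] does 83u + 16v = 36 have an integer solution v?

gcd(83, 16) = 1  (83 = 5*16 + 3, 16 = 5*3 + 1, 3 = 3*1).
Back-substituting, 83*(-5) + 16*(26) = 1.
Scale by 36: particular solution (-180, 936); reduce u mod 16: (12, -60).
General solution: u = 12 + 16t, v = -60 - 83t for integer t.
64 ≤ 12 + 16t ≤ 498 gives t ∈ [4, 30], which is 27 values.

27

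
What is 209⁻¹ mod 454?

gcd(454, 209) = 1.
By Bézout, 209×(63) + 454×(-29) = 1.
So 209×63 ≡ 1 (mod 454), and 63 mod 454 = 63.

63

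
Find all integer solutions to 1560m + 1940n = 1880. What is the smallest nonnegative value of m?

gcd(1940, 1560):
  1940 = 1·1560 + 380
  1560 = 4·380 + 40
  380 = 9·40 + 20
  40 = 2·20
so gcd(1940, 1560) = 20.
20 divides 1880, so solutions exist.
Back-substitute for Bézout coefficients:
  20 = 380 - 9·40
  ... = 1560·(-46) + 1940·(37)
Scale by 1880/20 = 94: (m₀, n₀) = (-4324, 3478).
General solution: m = -4324 + 97t, n = 3478 - 78t for integer t.
m ≥ 0: smallest is -4324 mod 97 = 41 (at t = 45), with n = -32.

41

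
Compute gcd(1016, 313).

gcd(1016, 313):
  1016 = 3×313 + 77
  313 = 4×77 + 5
  77 = 15×5 + 2
  5 = 2×2 + 1
  2 = 2×1
so gcd(1016, 313) = 1.

1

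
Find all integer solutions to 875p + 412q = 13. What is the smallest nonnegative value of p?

283

gcd(875, 412):
  875 = 2*412 + 51
  412 = 8*51 + 4
  51 = 12*4 + 3
  4 = 1*3 + 1
  3 = 3*1
so gcd(875, 412) = 1.
1 divides 13, so solutions exist.
Back-substitute for Bézout coefficients:
  1 = 4 - 1*3
  ... = 875*(-105) + 412*(223)
Scale by 13/1 = 13: (p₀, q₀) = (-1365, 2899).
General solution: p = -1365 + 412t, q = 2899 - 875t for integer t.
p ≥ 0: smallest is -1365 mod 412 = 283 (at t = 4), with q = -601.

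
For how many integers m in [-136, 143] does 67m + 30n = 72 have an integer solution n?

gcd(67, 30):
  67 = 2*30 + 7
  30 = 4*7 + 2
  7 = 3*2 + 1
  2 = 2*1
so gcd(67, 30) = 1.
Back-substitute for Bézout coefficients:
  1 = 7 - 3*2
  ... = 67*(13) + 30*(-29)
Scale by 72: particular solution (936, -2088); reduce m mod 30: (6, -11).
General solution: m = 6 + 30t, n = -11 - 67t for integer t.
-136 ≤ 6 + 30t ≤ 143 gives t ∈ [-4, 4], which is 9 values.

9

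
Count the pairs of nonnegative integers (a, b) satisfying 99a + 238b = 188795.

8

gcd(238, 99):
  238 = 2·99 + 40
  99 = 2·40 + 19
  40 = 2·19 + 2
  19 = 9·2 + 1
  2 = 2·1
so gcd(238, 99) = 1.
Back-substitute for Bézout coefficients:
  1 = 19 - 9·2
  ... = 99·(113) + 238·(-47)
Scale by 188795: one solution is (21333835, -8873365). Reduce a mod 238: (229, 698).
General: a = 229 + 238t, b = 698 - 99t.
a ≥ 0 ⇒ t ≥ 0; b ≥ 0 ⇒ t ≤ 7. So t ∈ [0, 7]: 8 solutions.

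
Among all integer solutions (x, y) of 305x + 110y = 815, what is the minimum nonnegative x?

7

gcd(305, 110):
  305 = 2·110 + 85
  110 = 1·85 + 25
  85 = 3·25 + 10
  25 = 2·10 + 5
  10 = 2·5
so gcd(305, 110) = 5.
5 divides 815, so solutions exist.
Back-substitute for Bézout coefficients:
  5 = 25 - 2·10
  ... = 305·(-9) + 110·(25)
Scale by 815/5 = 163: (x₀, y₀) = (-1467, 4075).
General solution: x = -1467 + 22t, y = 4075 - 61t for integer t.
x ≥ 0: smallest is -1467 mod 22 = 7 (at t = 67), with y = -12.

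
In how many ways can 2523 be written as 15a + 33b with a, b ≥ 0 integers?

gcd(33, 15):
  33 = 2*15 + 3
  15 = 5*3
so gcd(33, 15) = 3.
Back-substitute for Bézout coefficients:
  3 = 33 - 2*15
  ... = 15*(-2) + 33*(1)
Scale by 841: one solution is (-1682, 841). Reduce a mod 11: (1, 76).
General: a = 1 + 11t, b = 76 - 5t.
a ≥ 0 ⇒ t ≥ 0; b ≥ 0 ⇒ t ≤ 15. So t ∈ [0, 15]: 16 solutions.

16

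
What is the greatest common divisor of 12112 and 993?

gcd(12112, 993) = 1  (12112 = 12×993 + 196, 993 = 5×196 + 13, 196 = 15×13 + 1, 13 = 13×1).

1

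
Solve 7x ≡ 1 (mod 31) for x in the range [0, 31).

9

gcd(31, 7) = 1  (31 = 4*7 + 3, 7 = 2*3 + 1, 3 = 3*1).
Back-substituting, 7*(9) + 31*(-2) = 1.
So 7*9 ≡ 1 (mod 31), and 9 mod 31 = 9.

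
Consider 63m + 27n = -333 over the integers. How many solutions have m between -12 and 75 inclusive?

gcd(63, 27) = 9  (63 = 2×27 + 9, 27 = 3×9).
Back-substituting, 63×(1) + 27×(-2) = 9.
Scale by -37: particular solution (-37, 74); reduce m mod 3: (2, -17).
General solution: m = 2 + 3t, n = -17 - 7t for integer t.
-12 ≤ 2 + 3t ≤ 75 gives t ∈ [-4, 24], which is 29 values.

29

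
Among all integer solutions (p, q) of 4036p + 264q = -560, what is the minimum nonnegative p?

10

gcd(4036, 264):
  4036 = 15×264 + 76
  264 = 3×76 + 36
  76 = 2×36 + 4
  36 = 9×4
so gcd(4036, 264) = 4.
4 divides -560, so solutions exist.
Back-substitute for Bézout coefficients:
  4 = 76 - 2×36
  ... = 4036×(7) + 264×(-107)
Scale by -560/4 = -140: (p₀, q₀) = (-980, 14980).
General solution: p = -980 + 66t, q = 14980 - 1009t for integer t.
p ≥ 0: smallest is -980 mod 66 = 10 (at t = 15), with q = -155.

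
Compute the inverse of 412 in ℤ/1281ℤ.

370

gcd(1281, 412) = 1.
By Bézout, 412·(370) + 1281·(-119) = 1.
So 412·370 ≡ 1 (mod 1281), and 370 mod 1281 = 370.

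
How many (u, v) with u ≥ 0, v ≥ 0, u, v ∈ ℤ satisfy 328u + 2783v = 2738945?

3

gcd(2783, 328) = 1.
By Bézout, 328·(280) + 2783·(-33) = 1.
One solution: (1639, 791).
General: u = 1639 + 2783t, v = 791 - 328t.
u ≥ 0 ⇒ t ≥ 0; v ≥ 0 ⇒ t ≤ 2. So t ∈ [0, 2]: 3 solutions.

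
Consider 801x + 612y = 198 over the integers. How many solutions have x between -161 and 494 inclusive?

gcd(801, 612) = 9.
By Bézout, 801*(13) + 612*(-17) = 9.
Particular solution: (14, -18).
General solution: x = 14 + 68t, y = -18 - 89t for integer t.
-161 ≤ 14 + 68t ≤ 494 gives t ∈ [-2, 7], which is 10 values.

10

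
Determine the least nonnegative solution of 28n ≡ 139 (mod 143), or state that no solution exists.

gcd(143, 28):
  143 = 5*28 + 3
  28 = 9*3 + 1
  3 = 3*1
so gcd(143, 28) = 1.
1 divides 139, so solutions exist.
Back-substitute for Bézout coefficients:
  1 = 28 - 9*3
  ... = 28*(46) + 143*(-9)
So 28*(46) ≡ 1 (mod 143); multiply by 139: n ≡ 6394 (mod 143).
Smallest nonnegative: n = 6394 mod 143 = 102.

102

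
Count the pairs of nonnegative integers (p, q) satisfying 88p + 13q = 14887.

13

gcd(88, 13) = 1.
By Bézout, 88*(4) + 13*(-27) = 1.
One solution: (8, 1091).
General: p = 8 + 13t, q = 1091 - 88t.
p ≥ 0 ⇒ t ≥ 0; q ≥ 0 ⇒ t ≤ 12. So t ∈ [0, 12]: 13 solutions.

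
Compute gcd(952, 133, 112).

7

gcd(952, 133) = 7  (952 = 7·133 + 21, 133 = 6·21 + 7, 21 = 3·7).
gcd(7, 112) = 7.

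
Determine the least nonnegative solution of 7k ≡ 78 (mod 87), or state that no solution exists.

gcd(87, 7) = 1.
1 divides 78, so solutions exist.
By Bézout, 7×(25) + 87×(-2) = 1.
So 7×(25) ≡ 1 (mod 87); multiply by 78: k ≡ 1950 (mod 87).
Smallest nonnegative: k = 1950 mod 87 = 36.

36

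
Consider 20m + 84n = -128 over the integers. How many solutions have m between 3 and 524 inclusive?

gcd(84, 20):
  84 = 4×20 + 4
  20 = 5×4
so gcd(84, 20) = 4.
Back-substitute for Bézout coefficients:
  4 = 84 - 4×20
  ... = 20×(-4) + 84×(1)
Scale by -32: particular solution (128, -32); reduce m mod 21: (2, -2).
General solution: m = 2 + 21t, n = -2 - 5t for integer t.
3 ≤ 2 + 21t ≤ 524 gives t ∈ [1, 24], which is 24 values.

24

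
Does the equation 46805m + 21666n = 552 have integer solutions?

gcd(46805, 21666) = 23  (46805 = 2·21666 + 3473, 21666 = 6·3473 + 828, 3473 = 4·828 + 161, 828 = 5·161 + 23, 161 = 7·23).
23 divides 552, so integer solutions exist.

yes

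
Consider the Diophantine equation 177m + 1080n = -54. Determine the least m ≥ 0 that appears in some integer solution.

gcd(1080, 177):
  1080 = 6·177 + 18
  177 = 9·18 + 15
  18 = 1·15 + 3
  15 = 5·3
so gcd(1080, 177) = 3.
3 divides -54, so solutions exist.
Back-substitute for Bézout coefficients:
  3 = 18 - 1·15
  ... = 177·(-61) + 1080·(10)
Scale by -54/3 = -18: (m₀, n₀) = (1098, -180).
General solution: m = 1098 + 360t, n = -180 - 59t for integer t.
m ≥ 0: smallest is 1098 mod 360 = 18 (at t = -3), with n = -3.

18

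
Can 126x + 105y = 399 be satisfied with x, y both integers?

gcd(126, 105) = 21.
21 divides 399, so integer solutions exist.

yes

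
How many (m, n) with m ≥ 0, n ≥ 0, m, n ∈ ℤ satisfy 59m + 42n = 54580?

gcd(59, 42):
  59 = 1×42 + 17
  42 = 2×17 + 8
  17 = 2×8 + 1
  8 = 8×1
so gcd(59, 42) = 1.
Back-substitute for Bézout coefficients:
  1 = 17 - 2×8
  ... = 59×(5) + 42×(-7)
Scale by 54580: one solution is (272900, -382060). Reduce m mod 42: (26, 1263).
General: m = 26 + 42t, n = 1263 - 59t.
m ≥ 0 ⇒ t ≥ 0; n ≥ 0 ⇒ t ≤ 21. So t ∈ [0, 21]: 22 solutions.

22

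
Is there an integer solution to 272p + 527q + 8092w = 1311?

no

gcd(527, 272) = 17  (527 = 1×272 + 255, 272 = 1×255 + 17, 255 = 15×17).
gcd(17, 8092) = 17.
17 does not divide 1311 (remainder 2), so no integer solutions.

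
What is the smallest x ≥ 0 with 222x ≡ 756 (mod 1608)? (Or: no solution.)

gcd(1608, 222):
  1608 = 7·222 + 54
  222 = 4·54 + 6
  54 = 9·6
so gcd(1608, 222) = 6.
6 divides 756, so solutions exist.
Back-substitute for Bézout coefficients:
  6 = 222 - 4·54
  ... = 222·(29) + 1608·(-4)
So 222·(29) ≡ 6 (mod 1608); multiply by 126: x ≡ 3654 (mod 268).
Smallest nonnegative: x = 3654 mod 268 = 170.

170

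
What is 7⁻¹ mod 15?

13

gcd(15, 7):
  15 = 2×7 + 1
  7 = 7×1
so gcd(15, 7) = 1.
Back-substitute for Bézout coefficients:
  1 = 15 - 2×7
  ... = 7×(-2) + 15×(1)
So 7×-2 ≡ 1 (mod 15), and -2 mod 15 = 13.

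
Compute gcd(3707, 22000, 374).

11

gcd(22000, 3707):
  22000 = 5*3707 + 3465
  3707 = 1*3465 + 242
  3465 = 14*242 + 77
  242 = 3*77 + 11
  77 = 7*11
so gcd(22000, 3707) = 11.
gcd(11, 374) = 11.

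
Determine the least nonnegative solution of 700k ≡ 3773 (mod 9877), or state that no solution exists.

gcd(9877, 700) = 7.
7 divides 3773, so solutions exist.
By Bézout, 700·(127) + 9877·(-9) = 7.
So 700·(127) ≡ 7 (mod 9877); multiply by 539: k ≡ 68453 (mod 1411).
Smallest nonnegative: k = 68453 mod 1411 = 725.

725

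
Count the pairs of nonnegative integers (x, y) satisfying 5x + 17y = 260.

gcd(17, 5) = 1  (17 = 3·5 + 2, 5 = 2·2 + 1, 2 = 2·1).
Back-substituting, 5·(7) + 17·(-2) = 1.
Scale by 260: one solution is (1820, -520). Reduce x mod 17: (1, 15).
General: x = 1 + 17t, y = 15 - 5t.
x ≥ 0 ⇒ t ≥ 0; y ≥ 0 ⇒ t ≤ 3. So t ∈ [0, 3]: 4 solutions.

4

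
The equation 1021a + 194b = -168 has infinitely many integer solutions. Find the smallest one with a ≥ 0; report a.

gcd(1021, 194) = 1  (1021 = 5×194 + 51, 194 = 3×51 + 41, 51 = 1×41 + 10, 41 = 4×10 + 1, 10 = 10×1).
1 divides -168, so solutions exist.
Back-substituting, 1021×(-19) + 194×(100) = 1.
Scale by -168/1 = -168: (a₀, b₀) = (3192, -16800).
General solution: a = 3192 + 194t, b = -16800 - 1021t for integer t.
a ≥ 0: smallest is 3192 mod 194 = 88 (at t = -16), with b = -464.

88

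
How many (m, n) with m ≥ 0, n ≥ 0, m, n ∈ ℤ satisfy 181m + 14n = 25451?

10

gcd(181, 14):
  181 = 12×14 + 13
  14 = 1×13 + 1
  13 = 13×1
so gcd(181, 14) = 1.
Back-substitute for Bézout coefficients:
  1 = 14 - 1×13
  ... = 181×(-1) + 14×(13)
Scale by 25451: one solution is (-25451, 330863). Reduce m mod 14: (1, 1805).
General: m = 1 + 14t, n = 1805 - 181t.
m ≥ 0 ⇒ t ≥ 0; n ≥ 0 ⇒ t ≤ 9. So t ∈ [0, 9]: 10 solutions.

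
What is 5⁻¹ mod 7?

3

gcd(7, 5) = 1  (7 = 1·5 + 2, 5 = 2·2 + 1, 2 = 2·1).
Back-substituting, 5·(3) + 7·(-2) = 1.
So 5·3 ≡ 1 (mod 7), and 3 mod 7 = 3.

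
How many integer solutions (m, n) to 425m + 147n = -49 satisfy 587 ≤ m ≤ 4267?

gcd(425, 147) = 1.
By Bézout, 425*(-46) + 147*(133) = 1.
Particular solution: (49, -142).
General solution: m = 49 + 147t, n = -142 - 425t for integer t.
587 ≤ 49 + 147t ≤ 4267 gives t ∈ [4, 28], which is 25 values.

25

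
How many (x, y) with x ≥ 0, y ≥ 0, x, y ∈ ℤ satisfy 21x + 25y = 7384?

gcd(25, 21):
  25 = 1×21 + 4
  21 = 5×4 + 1
  4 = 4×1
so gcd(25, 21) = 1.
Back-substitute for Bézout coefficients:
  1 = 21 - 5×4
  ... = 21×(6) + 25×(-5)
Scale by 7384: one solution is (44304, -36920). Reduce x mod 25: (4, 292).
General: x = 4 + 25t, y = 292 - 21t.
x ≥ 0 ⇒ t ≥ 0; y ≥ 0 ⇒ t ≤ 13. So t ∈ [0, 13]: 14 solutions.

14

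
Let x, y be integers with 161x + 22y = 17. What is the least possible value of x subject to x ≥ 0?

gcd(161, 22):
  161 = 7·22 + 7
  22 = 3·7 + 1
  7 = 7·1
so gcd(161, 22) = 1.
1 divides 17, so solutions exist.
Back-substitute for Bézout coefficients:
  1 = 22 - 3·7
  ... = 161·(-3) + 22·(22)
Scale by 17/1 = 17: (x₀, y₀) = (-51, 374).
General solution: x = -51 + 22t, y = 374 - 161t for integer t.
x ≥ 0: smallest is -51 mod 22 = 15 (at t = 3), with y = -109.

15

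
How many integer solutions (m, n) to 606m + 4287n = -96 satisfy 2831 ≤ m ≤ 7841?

4

gcd(4287, 606) = 3.
By Bézout, 606×(-191) + 4287×(27) = 3.
Particular solution: (396, -56).
General solution: m = 396 + 1429t, n = -56 - 202t for integer t.
2831 ≤ 396 + 1429t ≤ 7841 gives t ∈ [2, 5], which is 4 values.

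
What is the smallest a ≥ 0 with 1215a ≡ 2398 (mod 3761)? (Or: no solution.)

gcd(3761, 1215) = 1.
1 divides 2398, so solutions exist.
By Bézout, 1215·(616) + 3761·(-199) = 1.
So 1215·(616) ≡ 1 (mod 3761); multiply by 2398: a ≡ 1477168 (mod 3761).
Smallest nonnegative: a = 1477168 mod 3761 = 2856.

2856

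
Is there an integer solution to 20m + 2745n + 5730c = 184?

no

gcd(2745, 20) = 5  (2745 = 137×20 + 5, 20 = 4×5).
gcd(5, 5730) = 5.
5 does not divide 184 (remainder 4), so no integer solutions.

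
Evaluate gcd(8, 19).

1

gcd(19, 8):
  19 = 2×8 + 3
  8 = 2×3 + 2
  3 = 1×2 + 1
  2 = 2×1
so gcd(19, 8) = 1.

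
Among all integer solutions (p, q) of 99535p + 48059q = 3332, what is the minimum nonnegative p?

gcd(99535, 48059) = 17.
17 divides 3332, so solutions exist.
By Bézout, 99535*(-436) + 48059*(903) = 17.
Scale by 3332/17 = 196: (p₀, q₀) = (-85456, 176988).
General solution: p = -85456 + 2827t, q = 176988 - 5855t for integer t.
p ≥ 0: smallest is -85456 mod 2827 = 2181 (at t = 31), with q = -4517.

2181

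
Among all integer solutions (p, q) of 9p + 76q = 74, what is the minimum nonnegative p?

42

gcd(76, 9) = 1  (76 = 8*9 + 4, 9 = 2*4 + 1, 4 = 4*1).
1 divides 74, so solutions exist.
Back-substituting, 9*(17) + 76*(-2) = 1.
Scale by 74/1 = 74: (p₀, q₀) = (1258, -148).
General solution: p = 1258 + 76t, q = -148 - 9t for integer t.
p ≥ 0: smallest is 1258 mod 76 = 42 (at t = -16), with q = -4.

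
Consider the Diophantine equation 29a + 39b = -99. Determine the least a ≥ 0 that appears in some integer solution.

gcd(39, 29):
  39 = 1*29 + 10
  29 = 2*10 + 9
  10 = 1*9 + 1
  9 = 9*1
so gcd(39, 29) = 1.
1 divides -99, so solutions exist.
Back-substitute for Bézout coefficients:
  1 = 10 - 1*9
  ... = 29*(-4) + 39*(3)
Scale by -99/1 = -99: (a₀, b₀) = (396, -297).
General solution: a = 396 + 39t, b = -297 - 29t for integer t.
a ≥ 0: smallest is 396 mod 39 = 6 (at t = -10), with b = -7.

6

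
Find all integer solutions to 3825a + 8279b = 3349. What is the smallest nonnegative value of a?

gcd(8279, 3825) = 17.
17 divides 3349, so solutions exist.
By Bézout, 3825·(-158) + 8279·(73) = 17.
Scale by 3349/17 = 197: (a₀, b₀) = (-31126, 14381).
General solution: a = -31126 + 487t, b = 14381 - 225t for integer t.
a ≥ 0: smallest is -31126 mod 487 = 42 (at t = 64), with b = -19.

42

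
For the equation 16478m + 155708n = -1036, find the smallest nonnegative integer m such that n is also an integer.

6624

gcd(155708, 16478) = 14.
14 divides -1036, so solutions exist.
By Bézout, 16478*(-841) + 155708*(89) = 14.
Scale by -1036/14 = -74: (m₀, n₀) = (62234, -6586).
General solution: m = 62234 + 11122t, n = -6586 - 1177t for integer t.
m ≥ 0: smallest is 62234 mod 11122 = 6624 (at t = -5), with n = -701.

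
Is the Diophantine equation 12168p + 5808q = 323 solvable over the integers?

no

gcd(12168, 5808) = 24  (12168 = 2·5808 + 552, 5808 = 10·552 + 288, 552 = 1·288 + 264, 288 = 1·264 + 24, 264 = 11·24).
24 does not divide 323 (remainder 11), so no integer solutions.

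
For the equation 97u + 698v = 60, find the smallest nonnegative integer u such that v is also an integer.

gcd(698, 97):
  698 = 7·97 + 19
  97 = 5·19 + 2
  19 = 9·2 + 1
  2 = 2·1
so gcd(698, 97) = 1.
1 divides 60, so solutions exist.
Back-substitute for Bézout coefficients:
  1 = 19 - 9·2
  ... = 97·(-331) + 698·(46)
Scale by 60/1 = 60: (u₀, v₀) = (-19860, 2760).
General solution: u = -19860 + 698t, v = 2760 - 97t for integer t.
u ≥ 0: smallest is -19860 mod 698 = 382 (at t = 29), with v = -53.

382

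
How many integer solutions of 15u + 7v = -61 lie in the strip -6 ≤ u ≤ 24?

gcd(15, 7) = 1  (15 = 2×7 + 1, 7 = 7×1).
Back-substituting, 15×(1) + 7×(-2) = 1.
Scale by -61: particular solution (-61, 122); reduce u mod 7: (2, -13).
General solution: u = 2 + 7t, v = -13 - 15t for integer t.
-6 ≤ 2 + 7t ≤ 24 gives t ∈ [-1, 3], which is 5 values.

5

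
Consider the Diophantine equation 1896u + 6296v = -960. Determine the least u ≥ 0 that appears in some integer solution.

129

gcd(6296, 1896):
  6296 = 3×1896 + 608
  1896 = 3×608 + 72
  608 = 8×72 + 32
  72 = 2×32 + 8
  32 = 4×8
so gcd(6296, 1896) = 8.
8 divides -960, so solutions exist.
Back-substitute for Bézout coefficients:
  8 = 72 - 2×32
  ... = 1896×(176) + 6296×(-53)
Scale by -960/8 = -120: (u₀, v₀) = (-21120, 6360).
General solution: u = -21120 + 787t, v = 6360 - 237t for integer t.
u ≥ 0: smallest is -21120 mod 787 = 129 (at t = 27), with v = -39.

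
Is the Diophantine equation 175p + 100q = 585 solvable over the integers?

gcd(175, 100) = 25.
25 does not divide 585 (remainder 10), so no integer solutions.

no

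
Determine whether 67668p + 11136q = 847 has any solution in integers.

gcd(67668, 11136):
  67668 = 6×11136 + 852
  11136 = 13×852 + 60
  852 = 14×60 + 12
  60 = 5×12
so gcd(67668, 11136) = 12.
12 does not divide 847 (remainder 7), so no integer solutions.

no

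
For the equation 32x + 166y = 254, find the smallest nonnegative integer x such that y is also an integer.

gcd(166, 32):
  166 = 5·32 + 6
  32 = 5·6 + 2
  6 = 3·2
so gcd(166, 32) = 2.
2 divides 254, so solutions exist.
Back-substitute for Bézout coefficients:
  2 = 32 - 5·6
  ... = 32·(26) + 166·(-5)
Scale by 254/2 = 127: (x₀, y₀) = (3302, -635).
General solution: x = 3302 + 83t, y = -635 - 16t for integer t.
x ≥ 0: smallest is 3302 mod 83 = 65 (at t = -39), with y = -11.

65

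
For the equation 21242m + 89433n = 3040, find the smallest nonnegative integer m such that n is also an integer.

2501

gcd(89433, 21242):
  89433 = 4·21242 + 4465
  21242 = 4·4465 + 3382
  4465 = 1·3382 + 1083
  3382 = 3·1083 + 133
  1083 = 8·133 + 19
  133 = 7·19
so gcd(89433, 21242) = 19.
19 divides 3040, so solutions exist.
Back-substitute for Bézout coefficients:
  19 = 1083 - 8·133
  ... = 21242·(-661) + 89433·(157)
Scale by 3040/19 = 160: (m₀, n₀) = (-105760, 25120).
General solution: m = -105760 + 4707t, n = 25120 - 1118t for integer t.
m ≥ 0: smallest is -105760 mod 4707 = 2501 (at t = 23), with n = -594.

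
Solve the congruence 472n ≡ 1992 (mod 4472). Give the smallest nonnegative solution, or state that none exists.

gcd(4472, 472):
  4472 = 9×472 + 224
  472 = 2×224 + 24
  224 = 9×24 + 8
  24 = 3×8
so gcd(4472, 472) = 8.
8 divides 1992, so solutions exist.
Back-substitute for Bézout coefficients:
  8 = 224 - 9×24
  ... = 472×(-180) + 4472×(19)
So 472×(-180) ≡ 8 (mod 4472); multiply by 249: n ≡ -44820 (mod 559).
Smallest nonnegative: n = -44820 mod 559 = 459.

459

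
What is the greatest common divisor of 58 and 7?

gcd(58, 7) = 1  (58 = 8*7 + 2, 7 = 3*2 + 1, 2 = 2*1).

1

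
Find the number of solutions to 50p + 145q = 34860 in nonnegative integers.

gcd(145, 50) = 5.
By Bézout, 50×(3) + 145×(-1) = 5.
One solution: (7, 238).
General: p = 7 + 29t, q = 238 - 10t.
p ≥ 0 ⇒ t ≥ 0; q ≥ 0 ⇒ t ≤ 23. So t ∈ [0, 23]: 24 solutions.

24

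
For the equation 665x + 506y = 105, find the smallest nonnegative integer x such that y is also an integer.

373

gcd(665, 506):
  665 = 1·506 + 159
  506 = 3·159 + 29
  159 = 5·29 + 14
  29 = 2·14 + 1
  14 = 14·1
so gcd(665, 506) = 1.
1 divides 105, so solutions exist.
Back-substitute for Bézout coefficients:
  1 = 29 - 2·14
  ... = 665·(-35) + 506·(46)
Scale by 105/1 = 105: (x₀, y₀) = (-3675, 4830).
General solution: x = -3675 + 506t, y = 4830 - 665t for integer t.
x ≥ 0: smallest is -3675 mod 506 = 373 (at t = 8), with y = -490.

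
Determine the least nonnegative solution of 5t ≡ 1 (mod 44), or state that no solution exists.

gcd(44, 5) = 1  (44 = 8*5 + 4, 5 = 1*4 + 1, 4 = 4*1).
1 divides 1, so solutions exist.
Back-substituting, 5*(9) + 44*(-1) = 1.
So 5*(9) ≡ 1 (mod 44); multiply by 1: t ≡ 9 (mod 44).
Smallest nonnegative: t = 9 mod 44 = 9.

9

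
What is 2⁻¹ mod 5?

3

gcd(5, 2) = 1.
By Bézout, 2×(-2) + 5×(1) = 1.
So 2×-2 ≡ 1 (mod 5), and -2 mod 5 = 3.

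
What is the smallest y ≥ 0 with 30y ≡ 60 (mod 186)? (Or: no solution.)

gcd(186, 30):
  186 = 6·30 + 6
  30 = 5·6
so gcd(186, 30) = 6.
6 divides 60, so solutions exist.
Back-substitute for Bézout coefficients:
  6 = 186 - 6·30
  ... = 30·(-6) + 186·(1)
So 30·(-6) ≡ 6 (mod 186); multiply by 10: y ≡ -60 (mod 31).
Smallest nonnegative: y = -60 mod 31 = 2.

2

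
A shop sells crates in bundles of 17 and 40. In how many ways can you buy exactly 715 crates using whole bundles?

Need nonnegative integers with 17j + 40k = 715.
gcd(17, 40) = 1, and 17·(-7) + 40·(3) = 1.
So (j₀, k₀) = (-5005, 2145); general j = -5005 + 40t, k = 2145 - 17t.
j ≥ 0 ⇒ t ≥ 126; k ≥ 0 ⇒ t ≤ 126. That's 1 value of t.

1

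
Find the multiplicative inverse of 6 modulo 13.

gcd(13, 6):
  13 = 2·6 + 1
  6 = 6·1
so gcd(13, 6) = 1.
Back-substitute for Bézout coefficients:
  1 = 13 - 2·6
  ... = 6·(-2) + 13·(1)
So 6·-2 ≡ 1 (mod 13), and -2 mod 13 = 11.

11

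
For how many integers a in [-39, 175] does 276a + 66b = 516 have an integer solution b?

20

gcd(276, 66):
  276 = 4*66 + 12
  66 = 5*12 + 6
  12 = 2*6
so gcd(276, 66) = 6.
Back-substitute for Bézout coefficients:
  6 = 66 - 5*12
  ... = 276*(-5) + 66*(21)
Scale by 86: particular solution (-430, 1806); reduce a mod 11: (10, -34).
General solution: a = 10 + 11t, b = -34 - 46t for integer t.
-39 ≤ 10 + 11t ≤ 175 gives t ∈ [-4, 15], which is 20 values.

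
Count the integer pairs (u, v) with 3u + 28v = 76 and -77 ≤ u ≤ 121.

7

gcd(28, 3):
  28 = 9·3 + 1
  3 = 3·1
so gcd(28, 3) = 1.
Back-substitute for Bézout coefficients:
  1 = 28 - 9·3
  ... = 3·(-9) + 28·(1)
Scale by 76: particular solution (-684, 76); reduce u mod 28: (16, 1).
General solution: u = 16 + 28t, v = 1 - 3t for integer t.
-77 ≤ 16 + 28t ≤ 121 gives t ∈ [-3, 3], which is 7 values.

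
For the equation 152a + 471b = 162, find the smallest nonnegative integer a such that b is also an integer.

156

gcd(471, 152):
  471 = 3*152 + 15
  152 = 10*15 + 2
  15 = 7*2 + 1
  2 = 2*1
so gcd(471, 152) = 1.
1 divides 162, so solutions exist.
Back-substitute for Bézout coefficients:
  1 = 15 - 7*2
  ... = 152*(-220) + 471*(71)
Scale by 162/1 = 162: (a₀, b₀) = (-35640, 11502).
General solution: a = -35640 + 471t, b = 11502 - 152t for integer t.
a ≥ 0: smallest is -35640 mod 471 = 156 (at t = 76), with b = -50.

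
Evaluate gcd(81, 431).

gcd(431, 81):
  431 = 5*81 + 26
  81 = 3*26 + 3
  26 = 8*3 + 2
  3 = 1*2 + 1
  2 = 2*1
so gcd(431, 81) = 1.

1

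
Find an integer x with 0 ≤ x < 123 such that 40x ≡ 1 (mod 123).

gcd(123, 40):
  123 = 3·40 + 3
  40 = 13·3 + 1
  3 = 3·1
so gcd(123, 40) = 1.
Back-substitute for Bézout coefficients:
  1 = 40 - 13·3
  ... = 40·(40) + 123·(-13)
So 40·40 ≡ 1 (mod 123), and 40 mod 123 = 40.

40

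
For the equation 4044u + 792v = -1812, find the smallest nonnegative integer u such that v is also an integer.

gcd(4044, 792) = 12.
12 divides -1812, so solutions exist.
By Bézout, 4044×(19) + 792×(-97) = 12.
Scale by -1812/12 = -151: (u₀, v₀) = (-2869, 14647).
General solution: u = -2869 + 66t, v = 14647 - 337t for integer t.
u ≥ 0: smallest is -2869 mod 66 = 35 (at t = 44), with v = -181.

35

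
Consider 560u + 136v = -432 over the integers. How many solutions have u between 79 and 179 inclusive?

gcd(560, 136) = 8  (560 = 4*136 + 16, 136 = 8*16 + 8, 16 = 2*8).
Back-substituting, 560*(-8) + 136*(33) = 8.
Scale by -54: particular solution (432, -1782); reduce u mod 17: (7, -32).
General solution: u = 7 + 17t, v = -32 - 70t for integer t.
79 ≤ 7 + 17t ≤ 179 gives t ∈ [5, 10], which is 6 values.

6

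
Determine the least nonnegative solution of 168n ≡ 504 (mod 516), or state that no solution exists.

gcd(516, 168) = 12.
12 divides 504, so solutions exist.
By Bézout, 168×(-3) + 516×(1) = 12.
So 168×(-3) ≡ 12 (mod 516); multiply by 42: n ≡ -126 (mod 43).
Smallest nonnegative: n = -126 mod 43 = 3.

3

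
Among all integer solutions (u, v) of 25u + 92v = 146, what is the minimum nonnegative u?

50

gcd(92, 25):
  92 = 3·25 + 17
  25 = 1·17 + 8
  17 = 2·8 + 1
  8 = 8·1
so gcd(92, 25) = 1.
1 divides 146, so solutions exist.
Back-substitute for Bézout coefficients:
  1 = 17 - 2·8
  ... = 25·(-11) + 92·(3)
Scale by 146/1 = 146: (u₀, v₀) = (-1606, 438).
General solution: u = -1606 + 92t, v = 438 - 25t for integer t.
u ≥ 0: smallest is -1606 mod 92 = 50 (at t = 18), with v = -12.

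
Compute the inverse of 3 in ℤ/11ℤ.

gcd(11, 3) = 1.
By Bézout, 3×(4) + 11×(-1) = 1.
So 3×4 ≡ 1 (mod 11), and 4 mod 11 = 4.

4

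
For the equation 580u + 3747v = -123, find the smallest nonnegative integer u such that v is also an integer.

1350

gcd(3747, 580):
  3747 = 6*580 + 267
  580 = 2*267 + 46
  267 = 5*46 + 37
  46 = 1*37 + 9
  37 = 4*9 + 1
  9 = 9*1
so gcd(3747, 580) = 1.
1 divides -123, so solutions exist.
Back-substitute for Bézout coefficients:
  1 = 37 - 4*9
  ... = 580*(-407) + 3747*(63)
Scale by -123/1 = -123: (u₀, v₀) = (50061, -7749).
General solution: u = 50061 + 3747t, v = -7749 - 580t for integer t.
u ≥ 0: smallest is 50061 mod 3747 = 1350 (at t = -13), with v = -209.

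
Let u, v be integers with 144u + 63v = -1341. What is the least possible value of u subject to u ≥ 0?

gcd(144, 63) = 9  (144 = 2·63 + 18, 63 = 3·18 + 9, 18 = 2·9).
9 divides -1341, so solutions exist.
Back-substituting, 144·(-3) + 63·(7) = 9.
Scale by -1341/9 = -149: (u₀, v₀) = (447, -1043).
General solution: u = 447 + 7t, v = -1043 - 16t for integer t.
u ≥ 0: smallest is 447 mod 7 = 6 (at t = -63), with v = -35.

6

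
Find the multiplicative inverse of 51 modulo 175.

gcd(175, 51) = 1.
By Bézout, 51×(-24) + 175×(7) = 1.
So 51×-24 ≡ 1 (mod 175), and -24 mod 175 = 151.

151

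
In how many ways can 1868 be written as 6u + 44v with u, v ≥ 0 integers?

14

gcd(44, 6):
  44 = 7×6 + 2
  6 = 3×2
so gcd(44, 6) = 2.
Back-substitute for Bézout coefficients:
  2 = 44 - 7×6
  ... = 6×(-7) + 44×(1)
Scale by 934: one solution is (-6538, 934). Reduce u mod 22: (18, 40).
General: u = 18 + 22t, v = 40 - 3t.
u ≥ 0 ⇒ t ≥ 0; v ≥ 0 ⇒ t ≤ 13. So t ∈ [0, 13]: 14 solutions.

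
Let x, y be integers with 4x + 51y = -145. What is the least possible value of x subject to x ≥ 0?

gcd(51, 4) = 1.
1 divides -145, so solutions exist.
By Bézout, 4·(13) + 51·(-1) = 1.
Scale by -145/1 = -145: (x₀, y₀) = (-1885, 145).
General solution: x = -1885 + 51t, y = 145 - 4t for integer t.
x ≥ 0: smallest is -1885 mod 51 = 2 (at t = 37), with y = -3.

2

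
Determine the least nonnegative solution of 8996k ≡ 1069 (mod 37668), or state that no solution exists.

no solution

gcd(37668, 8996) = 4  (37668 = 4×8996 + 1684, 8996 = 5×1684 + 576, 1684 = 2×576 + 532, 576 = 1×532 + 44, 532 = 12×44 + 4, 44 = 11×4).
4 does not divide 1069, so the congruence has no solution.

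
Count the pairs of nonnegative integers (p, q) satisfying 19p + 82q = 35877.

23

gcd(82, 19):
  82 = 4×19 + 6
  19 = 3×6 + 1
  6 = 6×1
so gcd(82, 19) = 1.
Back-substitute for Bézout coefficients:
  1 = 19 - 3×6
  ... = 19×(13) + 82×(-3)
Scale by 35877: one solution is (466401, -107631). Reduce p mod 82: (67, 422).
General: p = 67 + 82t, q = 422 - 19t.
p ≥ 0 ⇒ t ≥ 0; q ≥ 0 ⇒ t ≤ 22. So t ∈ [0, 22]: 23 solutions.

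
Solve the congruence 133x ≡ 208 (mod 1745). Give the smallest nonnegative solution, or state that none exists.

1576

gcd(1745, 133):
  1745 = 13×133 + 16
  133 = 8×16 + 5
  16 = 3×5 + 1
  5 = 5×1
so gcd(1745, 133) = 1.
1 divides 208, so solutions exist.
Back-substitute for Bézout coefficients:
  1 = 16 - 3×5
  ... = 133×(-328) + 1745×(25)
So 133×(-328) ≡ 1 (mod 1745); multiply by 208: x ≡ -68224 (mod 1745).
Smallest nonnegative: x = -68224 mod 1745 = 1576.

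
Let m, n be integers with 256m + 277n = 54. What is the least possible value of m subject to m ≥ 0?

gcd(277, 256):
  277 = 1*256 + 21
  256 = 12*21 + 4
  21 = 5*4 + 1
  4 = 4*1
so gcd(277, 256) = 1.
1 divides 54, so solutions exist.
Back-substitute for Bézout coefficients:
  1 = 21 - 5*4
  ... = 256*(-66) + 277*(61)
Scale by 54/1 = 54: (m₀, n₀) = (-3564, 3294).
General solution: m = -3564 + 277t, n = 3294 - 256t for integer t.
m ≥ 0: smallest is -3564 mod 277 = 37 (at t = 13), with n = -34.

37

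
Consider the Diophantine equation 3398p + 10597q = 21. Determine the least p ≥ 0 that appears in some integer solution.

7494

gcd(10597, 3398) = 1.
1 divides 21, so solutions exist.
By Bézout, 3398*(-1157) + 10597*(371) = 1.
Scale by 21/1 = 21: (p₀, q₀) = (-24297, 7791).
General solution: p = -24297 + 10597t, q = 7791 - 3398t for integer t.
p ≥ 0: smallest is -24297 mod 10597 = 7494 (at t = 3), with q = -2403.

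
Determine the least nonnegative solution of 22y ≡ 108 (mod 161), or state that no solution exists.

122

gcd(161, 22):
  161 = 7·22 + 7
  22 = 3·7 + 1
  7 = 7·1
so gcd(161, 22) = 1.
1 divides 108, so solutions exist.
Back-substitute for Bézout coefficients:
  1 = 22 - 3·7
  ... = 22·(22) + 161·(-3)
So 22·(22) ≡ 1 (mod 161); multiply by 108: y ≡ 2376 (mod 161).
Smallest nonnegative: y = 2376 mod 161 = 122.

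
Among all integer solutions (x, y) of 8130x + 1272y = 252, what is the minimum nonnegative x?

118

gcd(8130, 1272) = 6  (8130 = 6·1272 + 498, 1272 = 2·498 + 276, 498 = 1·276 + 222, 276 = 1·222 + 54, 222 = 4·54 + 6, 54 = 9·6).
6 divides 252, so solutions exist.
Back-substituting, 8130·(23) + 1272·(-147) = 6.
Scale by 252/6 = 42: (x₀, y₀) = (966, -6174).
General solution: x = 966 + 212t, y = -6174 - 1355t for integer t.
x ≥ 0: smallest is 966 mod 212 = 118 (at t = -4), with y = -754.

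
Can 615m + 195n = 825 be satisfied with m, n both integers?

yes

gcd(615, 195) = 15  (615 = 3×195 + 30, 195 = 6×30 + 15, 30 = 2×15).
15 divides 825, so integer solutions exist.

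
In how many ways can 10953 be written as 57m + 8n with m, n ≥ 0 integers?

gcd(57, 8) = 1  (57 = 7*8 + 1, 8 = 8*1).
Back-substituting, 57*(1) + 8*(-7) = 1.
Scale by 10953: one solution is (10953, -76671). Reduce m mod 8: (1, 1362).
General: m = 1 + 8t, n = 1362 - 57t.
m ≥ 0 ⇒ t ≥ 0; n ≥ 0 ⇒ t ≤ 23. So t ∈ [0, 23]: 24 solutions.

24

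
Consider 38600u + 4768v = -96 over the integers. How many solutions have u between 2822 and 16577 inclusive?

23

gcd(38600, 4768) = 8  (38600 = 8*4768 + 456, 4768 = 10*456 + 208, 456 = 2*208 + 40, 208 = 5*40 + 8, 40 = 5*8).
Back-substituting, 38600*(-115) + 4768*(931) = 8.
Scale by -12: particular solution (1380, -11172); reduce u mod 596: (188, -1522).
General solution: u = 188 + 596t, v = -1522 - 4825t for integer t.
2822 ≤ 188 + 596t ≤ 16577 gives t ∈ [5, 27], which is 23 values.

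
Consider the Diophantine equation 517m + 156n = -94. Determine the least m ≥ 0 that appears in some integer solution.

14

gcd(517, 156):
  517 = 3×156 + 49
  156 = 3×49 + 9
  49 = 5×9 + 4
  9 = 2×4 + 1
  4 = 4×1
so gcd(517, 156) = 1.
1 divides -94, so solutions exist.
Back-substitute for Bézout coefficients:
  1 = 9 - 2×4
  ... = 517×(-35) + 156×(116)
Scale by -94/1 = -94: (m₀, n₀) = (3290, -10904).
General solution: m = 3290 + 156t, n = -10904 - 517t for integer t.
m ≥ 0: smallest is 3290 mod 156 = 14 (at t = -21), with n = -47.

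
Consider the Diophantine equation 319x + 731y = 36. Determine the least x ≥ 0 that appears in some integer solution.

518

gcd(731, 319):
  731 = 2*319 + 93
  319 = 3*93 + 40
  93 = 2*40 + 13
  40 = 3*13 + 1
  13 = 13*1
so gcd(731, 319) = 1.
1 divides 36, so solutions exist.
Back-substitute for Bézout coefficients:
  1 = 40 - 3*13
  ... = 319*(55) + 731*(-24)
Scale by 36/1 = 36: (x₀, y₀) = (1980, -864).
General solution: x = 1980 + 731t, y = -864 - 319t for integer t.
x ≥ 0: smallest is 1980 mod 731 = 518 (at t = -2), with y = -226.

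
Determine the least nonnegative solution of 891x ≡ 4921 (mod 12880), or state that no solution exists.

gcd(12880, 891) = 1  (12880 = 14·891 + 406, 891 = 2·406 + 79, 406 = 5·79 + 11, 79 = 7·11 + 2, 11 = 5·2 + 1, 2 = 2·1).
1 divides 4921, so solutions exist.
Back-substituting, 891·(-5869) + 12880·(406) = 1.
So 891·(-5869) ≡ 1 (mod 12880); multiply by 4921: x ≡ -28881349 (mod 12880).
Smallest nonnegative: x = -28881349 mod 12880 = 8491.

8491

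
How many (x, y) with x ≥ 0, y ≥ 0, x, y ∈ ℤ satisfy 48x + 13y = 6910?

gcd(48, 13) = 1  (48 = 3*13 + 9, 13 = 1*9 + 4, 9 = 2*4 + 1, 4 = 4*1).
Back-substituting, 48*(3) + 13*(-11) = 1.
Scale by 6910: one solution is (20730, -76010). Reduce x mod 13: (8, 502).
General: x = 8 + 13t, y = 502 - 48t.
x ≥ 0 ⇒ t ≥ 0; y ≥ 0 ⇒ t ≤ 10. So t ∈ [0, 10]: 11 solutions.

11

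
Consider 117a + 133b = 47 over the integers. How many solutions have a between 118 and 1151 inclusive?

gcd(133, 117) = 1.
By Bézout, 117×(-25) + 133×(22) = 1.
Particular solution: (22, -19).
General solution: a = 22 + 133t, b = -19 - 117t for integer t.
118 ≤ 22 + 133t ≤ 1151 gives t ∈ [1, 8], which is 8 values.

8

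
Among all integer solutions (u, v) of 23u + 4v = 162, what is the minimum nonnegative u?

2

gcd(23, 4) = 1.
1 divides 162, so solutions exist.
By Bézout, 23×(-1) + 4×(6) = 1.
Scale by 162/1 = 162: (u₀, v₀) = (-162, 972).
General solution: u = -162 + 4t, v = 972 - 23t for integer t.
u ≥ 0: smallest is -162 mod 4 = 2 (at t = 41), with v = 29.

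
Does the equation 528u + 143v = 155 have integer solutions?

no

gcd(528, 143) = 11.
11 does not divide 155 (remainder 1), so no integer solutions.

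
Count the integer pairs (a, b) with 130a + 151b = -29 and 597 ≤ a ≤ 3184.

gcd(151, 130) = 1  (151 = 1·130 + 21, 130 = 6·21 + 4, 21 = 5·4 + 1, 4 = 4·1).
Back-substituting, 130·(-36) + 151·(31) = 1.
Scale by -29: particular solution (1044, -899); reduce a mod 151: (138, -119).
General solution: a = 138 + 151t, b = -119 - 130t for integer t.
597 ≤ 138 + 151t ≤ 3184 gives t ∈ [4, 20], which is 17 values.

17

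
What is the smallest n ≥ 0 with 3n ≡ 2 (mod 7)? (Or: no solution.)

gcd(7, 3):
  7 = 2·3 + 1
  3 = 3·1
so gcd(7, 3) = 1.
1 divides 2, so solutions exist.
Back-substitute for Bézout coefficients:
  1 = 7 - 2·3
  ... = 3·(-2) + 7·(1)
So 3·(-2) ≡ 1 (mod 7); multiply by 2: n ≡ -4 (mod 7).
Smallest nonnegative: n = -4 mod 7 = 3.

3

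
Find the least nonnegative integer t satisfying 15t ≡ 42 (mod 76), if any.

gcd(76, 15) = 1.
1 divides 42, so solutions exist.
By Bézout, 15×(-5) + 76×(1) = 1.
So 15×(-5) ≡ 1 (mod 76); multiply by 42: t ≡ -210 (mod 76).
Smallest nonnegative: t = -210 mod 76 = 18.

18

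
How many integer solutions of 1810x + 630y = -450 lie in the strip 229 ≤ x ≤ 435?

4

gcd(1810, 630) = 10  (1810 = 2*630 + 550, 630 = 1*550 + 80, 550 = 6*80 + 70, 80 = 1*70 + 10, 70 = 7*10).
Back-substituting, 1810*(-8) + 630*(23) = 10.
Scale by -45: particular solution (360, -1035); reduce x mod 63: (45, -130).
General solution: x = 45 + 63t, y = -130 - 181t for integer t.
229 ≤ 45 + 63t ≤ 435 gives t ∈ [3, 6], which is 4 values.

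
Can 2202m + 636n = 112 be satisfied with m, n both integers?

no

gcd(2202, 636):
  2202 = 3×636 + 294
  636 = 2×294 + 48
  294 = 6×48 + 6
  48 = 8×6
so gcd(2202, 636) = 6.
6 does not divide 112 (remainder 4), so no integer solutions.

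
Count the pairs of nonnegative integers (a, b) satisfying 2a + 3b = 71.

gcd(3, 2) = 1  (3 = 1·2 + 1, 2 = 2·1).
Back-substituting, 2·(-1) + 3·(1) = 1.
Scale by 71: one solution is (-71, 71). Reduce a mod 3: (1, 23).
General: a = 1 + 3t, b = 23 - 2t.
a ≥ 0 ⇒ t ≥ 0; b ≥ 0 ⇒ t ≤ 11. So t ∈ [0, 11]: 12 solutions.

12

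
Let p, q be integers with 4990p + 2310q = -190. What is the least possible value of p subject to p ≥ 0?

gcd(4990, 2310) = 10.
10 divides -190, so solutions exist.
By Bézout, 4990·(25) + 2310·(-54) = 10.
Scale by -190/10 = -19: (p₀, q₀) = (-475, 1026).
General solution: p = -475 + 231t, q = 1026 - 499t for integer t.
p ≥ 0: smallest is -475 mod 231 = 218 (at t = 3), with q = -471.

218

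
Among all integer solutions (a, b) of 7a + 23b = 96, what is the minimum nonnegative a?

gcd(23, 7) = 1  (23 = 3*7 + 2, 7 = 3*2 + 1, 2 = 2*1).
1 divides 96, so solutions exist.
Back-substituting, 7*(10) + 23*(-3) = 1.
Scale by 96/1 = 96: (a₀, b₀) = (960, -288).
General solution: a = 960 + 23t, b = -288 - 7t for integer t.
a ≥ 0: smallest is 960 mod 23 = 17 (at t = -41), with b = -1.

17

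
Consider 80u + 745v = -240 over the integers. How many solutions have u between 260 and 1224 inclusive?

gcd(745, 80):
  745 = 9*80 + 25
  80 = 3*25 + 5
  25 = 5*5
so gcd(745, 80) = 5.
Back-substitute for Bézout coefficients:
  5 = 80 - 3*25
  ... = 80*(28) + 745*(-3)
Scale by -48: particular solution (-1344, 144); reduce u mod 149: (146, -16).
General solution: u = 146 + 149t, v = -16 - 16t for integer t.
260 ≤ 146 + 149t ≤ 1224 gives t ∈ [1, 7], which is 7 values.

7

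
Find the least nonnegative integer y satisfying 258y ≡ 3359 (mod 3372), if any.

no solution

gcd(3372, 258):
  3372 = 13·258 + 18
  258 = 14·18 + 6
  18 = 3·6
so gcd(3372, 258) = 6.
6 does not divide 3359, so the congruence has no solution.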